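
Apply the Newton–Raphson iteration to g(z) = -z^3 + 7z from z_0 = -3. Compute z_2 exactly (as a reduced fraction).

-19683/7435

g'(z) = -3z^2 + 7.
g(-3) = 6, g'(-3) = -20, so z_1 = (-3) - 6/(-20) = -27/10.
g(-27/10) = 783/1000, g'(-27/10) = -1487/100, so z_2 = (-27/10) - (783/1000)/(-1487/100) = -19683/7435.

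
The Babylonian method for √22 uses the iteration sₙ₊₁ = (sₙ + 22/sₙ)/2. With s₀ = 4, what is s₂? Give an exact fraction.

713/152

s₁ = (4 + 22/4)/2 = 19/4.
s₂ = (19/4 + 22/(19/4))/2 = 713/152.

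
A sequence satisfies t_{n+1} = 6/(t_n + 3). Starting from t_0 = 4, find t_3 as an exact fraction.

54/41

t_1 = 6/(4 + 3) = 6/7.
t_2 = 6/(6/7 + 3) = 14/9.
t_3 = 6/(14/9 + 3) = 54/41.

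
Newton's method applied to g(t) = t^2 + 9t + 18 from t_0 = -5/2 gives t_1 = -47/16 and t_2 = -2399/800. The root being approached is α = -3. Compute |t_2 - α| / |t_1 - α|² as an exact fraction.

t_1 - α = -47/16 - (-3) = -47/16 + 3 = 1/16, so |t_1 - α| = 1/16.
t_2 - α = -2399/800 - (-3) = -2399/800 + 3 = 1/800, so |t_2 - α| = 1/800.
|t_1 - α|² = 1/256.
Ratio = (1/800) / (1/256) = 8/25.

8/25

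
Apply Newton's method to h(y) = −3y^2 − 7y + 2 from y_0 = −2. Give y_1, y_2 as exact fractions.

y_1 = −14/5, y_2 = −638/245

h'(y) = −6y − 7.
h(−2) = 4, h'(−2) = 5, so y_1 = (−2) − 4/5 = −14/5.
h(−14/5) = −48/25, h'(−14/5) = 49/5, so y_2 = (−14/5) − (−48/25)/(49/5) = −638/245.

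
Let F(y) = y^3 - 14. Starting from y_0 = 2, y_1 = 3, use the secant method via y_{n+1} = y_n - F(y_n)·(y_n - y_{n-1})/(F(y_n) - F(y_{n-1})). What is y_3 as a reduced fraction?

18386/7693

F(2) = -6, F(3) = 13. y_2 = 3 - 13·(3 - 2)/(13 - (-6)) = 44/19.
F(3) = 13, F(44/19) = -10842/6859. y_3 = (44/19) - (-10842/6859)·((44/19) - 3)/((-10842/6859) - 13) = 18386/7693.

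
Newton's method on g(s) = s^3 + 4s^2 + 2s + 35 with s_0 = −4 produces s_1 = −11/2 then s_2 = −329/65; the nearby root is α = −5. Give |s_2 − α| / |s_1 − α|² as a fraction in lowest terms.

16/65

s_1 − α = −11/2 − (−5) = −11/2 + 5 = −1/2, so |s_1 − α| = 1/2.
s_2 − α = −329/65 − (−5) = −329/65 + 5 = −4/65, so |s_2 − α| = 4/65.
|s_1 − α|² = 1/4.
Ratio = (4/65) / (1/4) = 16/65.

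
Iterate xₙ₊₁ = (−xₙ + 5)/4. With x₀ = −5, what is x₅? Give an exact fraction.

515/512

x₁ = (−(−5) + 5)/4 = 5/2.
x₂ = (−(5/2) + 5)/4 = 5/8.
x₃ = (−(5/8) + 5)/4 = 35/32.
x₄ = (−(35/32) + 5)/4 = 125/128.
x₅ = (−(125/128) + 5)/4 = 515/512.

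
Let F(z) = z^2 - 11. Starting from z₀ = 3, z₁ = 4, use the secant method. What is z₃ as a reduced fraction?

F(3) = -2, F(4) = 5. z₂ = 4 - 5·(4 - 3)/(5 - (-2)) = 23/7.
F(4) = 5, F(23/7) = -10/49. z₃ = (23/7) - (-10/49)·((23/7) - 4)/((-10/49) - 5) = 169/51.

169/51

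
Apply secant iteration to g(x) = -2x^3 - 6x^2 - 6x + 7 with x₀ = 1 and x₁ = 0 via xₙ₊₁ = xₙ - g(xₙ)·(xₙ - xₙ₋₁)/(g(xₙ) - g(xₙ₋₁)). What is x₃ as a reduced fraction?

g(1) = -7, g(0) = 7. x₂ = 0 - 7·(0 - 1)/(7 - (-7)) = 1/2.
g(0) = 7, g(1/2) = 9/4. x₃ = (1/2) - (9/4)·((1/2) - 0)/((9/4) - 7) = 14/19.

14/19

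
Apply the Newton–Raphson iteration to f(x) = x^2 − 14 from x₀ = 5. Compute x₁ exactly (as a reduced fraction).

f'(x) = 2x.
f(5) = 11, f'(5) = 10, so x₁ = 5 − 11/10 = 39/10.

39/10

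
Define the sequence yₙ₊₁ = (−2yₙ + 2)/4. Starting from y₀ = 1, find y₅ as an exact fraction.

y₁ = (−2·1 + 2)/4 = 0.
y₂ = (−2·0 + 2)/4 = 1/2.
y₃ = (−2·(1/2) + 2)/4 = 1/4.
y₄ = (−2·(1/4) + 2)/4 = 3/8.
y₅ = (−2·(3/8) + 2)/4 = 5/16.

5/16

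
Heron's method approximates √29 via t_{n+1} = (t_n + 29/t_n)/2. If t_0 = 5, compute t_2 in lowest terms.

t_1 = (5 + 29/5)/2 = 27/5.
t_2 = (27/5 + 29/(27/5))/2 = 727/135.

727/135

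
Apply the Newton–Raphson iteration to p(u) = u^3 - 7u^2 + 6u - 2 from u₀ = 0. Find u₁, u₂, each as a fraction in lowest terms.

p'(u) = 3u^2 - 14u + 6.
p(0) = -2, p'(0) = 6, so u₁ = 0 - (-2)/6 = 1/3.
p(1/3) = -20/27, p'(1/3) = 5/3, so u₂ = (1/3) - (-20/27)/(5/3) = 7/9.

u₁ = 1/3, u₂ = 7/9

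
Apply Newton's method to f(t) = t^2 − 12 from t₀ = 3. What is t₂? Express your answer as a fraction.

f'(t) = 2t.
f(3) = −3, f'(3) = 6, so t₁ = 3 − (−3)/6 = 7/2.
f(7/2) = 1/4, f'(7/2) = 7, so t₂ = (7/2) − (1/4)/7 = 97/28.

97/28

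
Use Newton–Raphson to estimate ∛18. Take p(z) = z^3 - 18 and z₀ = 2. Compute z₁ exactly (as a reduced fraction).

p'(z) = 3z^2.
p(2) = -10, p'(2) = 12, so z₁ = 2 - (-10)/12 = 17/6.

17/6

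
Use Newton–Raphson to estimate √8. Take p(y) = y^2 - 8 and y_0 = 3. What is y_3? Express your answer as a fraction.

p'(y) = 2y.
p(3) = 1, p'(3) = 6, so y_1 = 3 - 1/6 = 17/6.
p(17/6) = 1/36, p'(17/6) = 17/3, so y_2 = (17/6) - (1/36)/(17/3) = 577/204.
p(577/204) = 1/41616, p'(577/204) = 577/102, so y_3 = (577/204) - (1/41616)/(577/102) = 665857/235416.

665857/235416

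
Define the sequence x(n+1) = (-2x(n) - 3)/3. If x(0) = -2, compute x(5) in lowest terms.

-101/243

x(1) = (-2·(-2) - 3)/3 = 1/3.
x(2) = (-2·(1/3) - 3)/3 = -11/9.
x(3) = (-2·(-11/9) - 3)/3 = -5/27.
x(4) = (-2·(-5/27) - 3)/3 = -71/81.
x(5) = (-2·(-71/81) - 3)/3 = -101/243.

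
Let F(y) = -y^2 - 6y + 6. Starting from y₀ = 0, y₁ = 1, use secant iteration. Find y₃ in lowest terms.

48/55

F(0) = 6, F(1) = -1. y₂ = 1 - (-1)·(1 - 0)/((-1) - 6) = 6/7.
F(1) = -1, F(6/7) = 6/49. y₃ = (6/7) - (6/49)·((6/7) - 1)/((6/49) - (-1)) = 48/55.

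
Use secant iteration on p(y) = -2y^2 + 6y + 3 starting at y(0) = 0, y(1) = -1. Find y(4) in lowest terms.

-31/71

p(0) = 3, p(-1) = -5. y(2) = (-1) - (-5)·((-1) - 0)/((-5) - 3) = -3/8.
p(-1) = -5, p(-3/8) = 15/32. y(3) = (-3/8) - (15/32)·((-3/8) - (-1))/((15/32) - (-5)) = -3/7.
p(-3/8) = 15/32, p(-3/7) = 3/49. y(4) = (-3/7) - (3/49)·((-3/7) - (-3/8))/((3/49) - (15/32)) = -31/71.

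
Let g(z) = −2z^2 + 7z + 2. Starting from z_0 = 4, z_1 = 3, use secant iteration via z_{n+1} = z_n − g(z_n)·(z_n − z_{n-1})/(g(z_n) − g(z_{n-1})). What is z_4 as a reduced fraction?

g(4) = −2, g(3) = 5. z_2 = 3 − 5·(3 − 4)/(5 − (−2)) = 26/7.
g(3) = 5, g(26/7) = 20/49. z_3 = (26/7) − (20/49)·((26/7) − 3)/((20/49) − 5) = 34/9.
g(26/7) = 20/49, g(34/9) = −8/81. z_4 = (34/9) − (−8/81)·((34/9) − (26/7))/((−8/81) − (20/49)) = 1894/503.

1894/503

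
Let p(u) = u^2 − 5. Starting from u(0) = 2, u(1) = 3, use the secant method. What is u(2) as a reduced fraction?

p(2) = −1, p(3) = 4. u(2) = 3 − 4·(3 − 2)/(4 − (−1)) = 11/5.

11/5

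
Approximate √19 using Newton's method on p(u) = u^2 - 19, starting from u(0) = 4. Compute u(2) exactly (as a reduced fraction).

2441/560

p'(u) = 2u.
p(4) = -3, p'(4) = 8, so u(1) = 4 - (-3)/8 = 35/8.
p(35/8) = 9/64, p'(35/8) = 35/4, so u(2) = (35/8) - (9/64)/(35/4) = 2441/560.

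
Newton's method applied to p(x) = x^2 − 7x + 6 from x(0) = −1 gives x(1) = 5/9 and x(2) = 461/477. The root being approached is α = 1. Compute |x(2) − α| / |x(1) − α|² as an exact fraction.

x(1) − α = 5/9 − 1 = −4/9, so |x(1) − α| = 4/9.
x(2) − α = 461/477 − 1 = −16/477, so |x(2) − α| = 16/477.
|x(1) − α|² = 16/81.
Ratio = (16/477) / (16/81) = 9/53.

9/53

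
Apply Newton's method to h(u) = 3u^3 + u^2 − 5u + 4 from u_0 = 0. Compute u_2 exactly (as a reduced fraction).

h'(u) = 9u^2 + 2u − 5.
h(0) = 4, h'(0) = −5, so u_1 = 0 − 4/(−5) = 4/5.
h(4/5) = 272/125, h'(4/5) = 59/25, so u_2 = (4/5) − (272/125)/(59/25) = −36/295.

−36/295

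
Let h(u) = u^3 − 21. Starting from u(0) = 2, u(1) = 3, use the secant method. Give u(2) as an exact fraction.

51/19

h(2) = −13, h(3) = 6. u(2) = 3 − 6·(3 − 2)/(6 − (−13)) = 51/19.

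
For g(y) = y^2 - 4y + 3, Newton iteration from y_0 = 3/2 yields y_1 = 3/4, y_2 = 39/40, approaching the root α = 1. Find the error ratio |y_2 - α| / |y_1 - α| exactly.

y_1 - α = 3/4 - 1 = -1/4, so |y_1 - α| = 1/4.
y_2 - α = 39/40 - 1 = -1/40, so |y_2 - α| = 1/40.
Ratio = (1/40) / (1/4) = 1/10.

1/10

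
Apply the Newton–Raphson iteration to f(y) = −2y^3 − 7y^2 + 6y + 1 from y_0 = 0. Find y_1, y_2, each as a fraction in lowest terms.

y_1 = −1/6, y_2 = −127/882

f'(y) = −6y^2 − 14y + 6.
f(0) = 1, f'(0) = 6, so y_1 = 0 − 1/6 = −1/6.
f(−1/6) = −5/27, f'(−1/6) = 49/6, so y_2 = (−1/6) − (−5/27)/(49/6) = −127/882.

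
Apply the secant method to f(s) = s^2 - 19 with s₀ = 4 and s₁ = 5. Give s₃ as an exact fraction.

61/14

f(4) = -3, f(5) = 6. s₂ = 5 - 6·(5 - 4)/(6 - (-3)) = 13/3.
f(5) = 6, f(13/3) = -2/9. s₃ = (13/3) - (-2/9)·((13/3) - 5)/((-2/9) - 6) = 61/14.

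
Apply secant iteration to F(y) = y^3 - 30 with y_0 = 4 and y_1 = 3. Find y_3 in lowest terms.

F(4) = 34, F(3) = -3. y_2 = 3 - (-3)·(3 - 4)/((-3) - 34) = 114/37.
F(3) = -3, F(114/37) = -38046/50653. y_3 = (114/37) - (-38046/50653)·((114/37) - 3)/((-38046/50653) - (-3)) = 39340/12657.

39340/12657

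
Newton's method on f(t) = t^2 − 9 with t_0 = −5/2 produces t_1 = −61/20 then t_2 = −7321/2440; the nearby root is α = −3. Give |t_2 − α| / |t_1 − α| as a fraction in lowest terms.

t_1 − α = −61/20 − (−3) = −61/20 + 3 = −1/20, so |t_1 − α| = 1/20.
t_2 − α = −7321/2440 − (−3) = −7321/2440 + 3 = −1/2440, so |t_2 − α| = 1/2440.
Ratio = (1/2440) / (1/20) = 1/122.

1/122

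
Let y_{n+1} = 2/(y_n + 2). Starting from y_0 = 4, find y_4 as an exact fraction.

20/27

y_1 = 2/(4 + 2) = 1/3.
y_2 = 2/(1/3 + 2) = 6/7.
y_3 = 2/(6/7 + 2) = 7/10.
y_4 = 2/(7/10 + 2) = 20/27.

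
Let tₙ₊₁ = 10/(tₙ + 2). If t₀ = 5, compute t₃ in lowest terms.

t₁ = 10/(5 + 2) = 10/7.
t₂ = 10/(10/7 + 2) = 35/12.
t₃ = 10/(35/12 + 2) = 120/59.

120/59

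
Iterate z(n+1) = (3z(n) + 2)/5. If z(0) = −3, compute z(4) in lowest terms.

301/625

z(1) = (3·(−3) + 2)/5 = −7/5.
z(2) = (3·(−7/5) + 2)/5 = −11/25.
z(3) = (3·(−11/25) + 2)/5 = 17/125.
z(4) = (3·(17/125) + 2)/5 = 301/625.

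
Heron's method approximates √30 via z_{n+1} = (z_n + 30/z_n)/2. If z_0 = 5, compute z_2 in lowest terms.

z_1 = (5 + 30/5)/2 = 11/2.
z_2 = (11/2 + 30/(11/2))/2 = 241/44.

241/44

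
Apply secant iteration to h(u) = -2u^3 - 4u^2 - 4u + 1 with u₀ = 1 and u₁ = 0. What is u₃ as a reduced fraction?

50/221

h(1) = -9, h(0) = 1. u₂ = 0 - 1·(0 - 1)/(1 - (-9)) = 1/10.
h(0) = 1, h(1/10) = 279/500. u₃ = (1/10) - (279/500)·((1/10) - 0)/((279/500) - 1) = 50/221.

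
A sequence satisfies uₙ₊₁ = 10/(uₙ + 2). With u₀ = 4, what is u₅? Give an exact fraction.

u₁ = 10/(4 + 2) = 5/3.
u₂ = 10/(5/3 + 2) = 30/11.
u₃ = 10/(30/11 + 2) = 55/26.
u₄ = 10/(55/26 + 2) = 260/107.
u₅ = 10/(260/107 + 2) = 535/237.

535/237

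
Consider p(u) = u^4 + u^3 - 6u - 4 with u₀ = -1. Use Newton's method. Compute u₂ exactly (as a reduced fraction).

p'(u) = 4u^3 + 3u^2 - 6.
p(-1) = 2, p'(-1) = -7, so u₁ = (-1) - 2/(-7) = -5/7.
p(-5/7) = 436/2401, p'(-5/7) = -2033/343, so u₂ = (-5/7) - (436/2401)/(-2033/343) = -9729/14231.

-9729/14231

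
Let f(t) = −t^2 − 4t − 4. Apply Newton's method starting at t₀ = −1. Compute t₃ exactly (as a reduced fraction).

−15/8

f'(t) = −2t − 4.
f(−1) = −1, f'(−1) = −2, so t₁ = (−1) − (−1)/(−2) = −3/2.
f(−3/2) = −1/4, f'(−3/2) = −1, so t₂ = (−3/2) − (−1/4)/(−1) = −7/4.
f(−7/4) = −1/16, f'(−7/4) = −1/2, so t₃ = (−7/4) − (−1/16)/(−1/2) = −15/8.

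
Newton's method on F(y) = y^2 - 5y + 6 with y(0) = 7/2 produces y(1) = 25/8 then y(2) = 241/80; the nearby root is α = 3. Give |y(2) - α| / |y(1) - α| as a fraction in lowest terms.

y(1) - α = 25/8 - 3 = 1/8, so |y(1) - α| = 1/8.
y(2) - α = 241/80 - 3 = 1/80, so |y(2) - α| = 1/80.
Ratio = (1/80) / (1/8) = 1/10.

1/10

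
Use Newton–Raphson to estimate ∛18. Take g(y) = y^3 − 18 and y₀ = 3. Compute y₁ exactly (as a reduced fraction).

g'(y) = 3y^2.
g(3) = 9, g'(3) = 27, so y₁ = 3 − 9/27 = 8/3.

8/3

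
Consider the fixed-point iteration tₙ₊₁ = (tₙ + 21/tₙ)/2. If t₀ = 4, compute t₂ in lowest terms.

2713/592

t₁ = (4 + 21/4)/2 = 37/8.
t₂ = (37/8 + 21/(37/8))/2 = 2713/592.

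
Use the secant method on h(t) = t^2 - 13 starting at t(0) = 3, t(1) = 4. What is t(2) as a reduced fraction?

25/7

h(3) = -4, h(4) = 3. t(2) = 4 - 3·(4 - 3)/(3 - (-4)) = 25/7.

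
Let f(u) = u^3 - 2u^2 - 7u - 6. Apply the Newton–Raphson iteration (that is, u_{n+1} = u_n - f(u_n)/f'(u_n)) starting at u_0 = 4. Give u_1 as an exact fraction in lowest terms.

102/25

f'(u) = 3u^2 - 4u - 7.
f(4) = -2, f'(4) = 25, so u_1 = 4 - (-2)/25 = 102/25.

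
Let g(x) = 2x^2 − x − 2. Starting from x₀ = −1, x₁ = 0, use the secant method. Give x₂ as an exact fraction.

g(−1) = 1, g(0) = −2. x₂ = 0 − (−2)·(0 − (−1))/((−2) − 1) = −2/3.

−2/3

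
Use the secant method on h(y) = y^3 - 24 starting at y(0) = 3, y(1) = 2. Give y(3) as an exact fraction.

h(3) = 3, h(2) = -16. y(2) = 2 - (-16)·(2 - 3)/((-16) - 3) = 54/19.
h(2) = -16, h(54/19) = -7152/6859. y(3) = (54/19) - (-7152/6859)·((54/19) - 2)/((-7152/6859) - (-16)) = 4650/1603.

4650/1603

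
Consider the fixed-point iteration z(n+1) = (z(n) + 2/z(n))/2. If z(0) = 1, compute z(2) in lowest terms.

17/12

z(1) = (1 + 2/1)/2 = 3/2.
z(2) = (3/2 + 2/(3/2))/2 = 17/12.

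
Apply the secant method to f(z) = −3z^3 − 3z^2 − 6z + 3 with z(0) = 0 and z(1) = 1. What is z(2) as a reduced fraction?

1/4

f(0) = 3, f(1) = −9. z(2) = 1 − (−9)·(1 − 0)/((−9) − 3) = 1/4.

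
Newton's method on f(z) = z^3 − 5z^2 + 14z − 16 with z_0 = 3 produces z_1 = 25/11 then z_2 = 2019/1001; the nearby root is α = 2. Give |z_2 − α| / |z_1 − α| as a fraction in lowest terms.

17/273

z_1 − α = 25/11 − 2 = 3/11, so |z_1 − α| = 3/11.
z_2 − α = 2019/1001 − 2 = 17/1001, so |z_2 − α| = 17/1001.
Ratio = (17/1001) / (3/11) = 17/273.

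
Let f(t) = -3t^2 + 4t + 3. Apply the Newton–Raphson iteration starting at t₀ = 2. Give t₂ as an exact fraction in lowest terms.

f'(t) = -6t + 4.
f(2) = -1, f'(2) = -8, so t₁ = 2 - (-1)/(-8) = 15/8.
f(15/8) = -3/64, f'(15/8) = -29/4, so t₂ = (15/8) - (-3/64)/(-29/4) = 867/464.

867/464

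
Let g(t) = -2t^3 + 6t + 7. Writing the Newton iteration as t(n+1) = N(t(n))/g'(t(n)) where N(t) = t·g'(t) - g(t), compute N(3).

g'(t) = -6t^2 + 6.
N(t) = t·g'(t) - g(t) = t·(-6t^2 + 6) - (-2t^3 + 6t + 7) = -4t^3 - 7.
N(3) = -115.

-115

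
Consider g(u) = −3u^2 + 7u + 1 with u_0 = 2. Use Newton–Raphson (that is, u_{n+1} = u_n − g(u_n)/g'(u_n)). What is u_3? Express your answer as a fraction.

895297/362705

g'(u) = −6u + 7.
g(2) = 3, g'(2) = −5, so u_1 = 2 − 3/(−5) = 13/5.
g(13/5) = −27/25, g'(13/5) = −43/5, so u_2 = (13/5) − (−27/25)/(−43/5) = 532/215.
g(532/215) = −2187/46225, g'(532/215) = −1687/215, so u_3 = (532/215) − (−2187/46225)/(−1687/215) = 895297/362705.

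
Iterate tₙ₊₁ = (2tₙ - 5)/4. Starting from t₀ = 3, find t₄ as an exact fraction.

t₁ = (2·3 - 5)/4 = 1/4.
t₂ = (2·(1/4) - 5)/4 = -9/8.
t₃ = (2·(-9/8) - 5)/4 = -29/16.
t₄ = (2·(-29/16) - 5)/4 = -69/32.

-69/32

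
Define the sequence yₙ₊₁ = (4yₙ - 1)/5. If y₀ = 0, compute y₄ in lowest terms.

y₁ = (4·0 - 1)/5 = -1/5.
y₂ = (4·(-1/5) - 1)/5 = -9/25.
y₃ = (4·(-9/25) - 1)/5 = -61/125.
y₄ = (4·(-61/125) - 1)/5 = -369/625.

-369/625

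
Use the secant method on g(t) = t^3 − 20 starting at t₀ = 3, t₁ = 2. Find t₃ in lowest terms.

1335/487

g(3) = 7, g(2) = −12. t₂ = 2 − (−12)·(2 − 3)/((−12) − 7) = 50/19.
g(2) = −12, g(50/19) = −12180/6859. t₃ = (50/19) − (−12180/6859)·((50/19) − 2)/((−12180/6859) − (−12)) = 1335/487.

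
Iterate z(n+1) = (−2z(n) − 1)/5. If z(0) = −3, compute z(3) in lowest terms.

1/25

z(1) = (−2·(−3) − 1)/5 = 1.
z(2) = (−2·1 − 1)/5 = −3/5.
z(3) = (−2·(−3/5) − 1)/5 = 1/25.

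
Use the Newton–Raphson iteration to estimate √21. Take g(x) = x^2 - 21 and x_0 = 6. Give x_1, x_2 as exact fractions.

x_1 = 19/4, x_2 = 697/152

g'(x) = 2x.
g(6) = 15, g'(6) = 12, so x_1 = 6 - 15/12 = 19/4.
g(19/4) = 25/16, g'(19/4) = 19/2, so x_2 = (19/4) - (25/16)/(19/2) = 697/152.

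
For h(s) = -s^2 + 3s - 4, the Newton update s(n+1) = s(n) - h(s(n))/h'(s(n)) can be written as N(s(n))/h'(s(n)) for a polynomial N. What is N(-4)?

-12

h'(s) = -2s + 3.
N(s) = s·h'(s) - h(s) = s·(-2s + 3) - (-s^2 + 3s - 4) = -s^2 + 4.
N(-4) = -12.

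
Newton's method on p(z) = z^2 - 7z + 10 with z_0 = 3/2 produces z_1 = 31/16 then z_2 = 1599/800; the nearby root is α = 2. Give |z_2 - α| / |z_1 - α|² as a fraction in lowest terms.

8/25

z_1 - α = 31/16 - 2 = -1/16, so |z_1 - α| = 1/16.
z_2 - α = 1599/800 - 2 = -1/800, so |z_2 - α| = 1/800.
|z_1 - α|² = 1/256.
Ratio = (1/800) / (1/256) = 8/25.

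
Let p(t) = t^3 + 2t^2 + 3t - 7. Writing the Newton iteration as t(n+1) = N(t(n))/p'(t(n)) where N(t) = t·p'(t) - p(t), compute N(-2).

-1

p'(t) = 3t^2 + 4t + 3.
N(t) = t·p'(t) - p(t) = t·(3t^2 + 4t + 3) - (t^3 + 2t^2 + 3t - 7) = 2t^3 + 2t^2 + 7.
N(-2) = -1.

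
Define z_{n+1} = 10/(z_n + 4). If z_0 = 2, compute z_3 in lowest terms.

z_1 = 10/(2 + 4) = 5/3.
z_2 = 10/(5/3 + 4) = 30/17.
z_3 = 10/(30/17 + 4) = 85/49.

85/49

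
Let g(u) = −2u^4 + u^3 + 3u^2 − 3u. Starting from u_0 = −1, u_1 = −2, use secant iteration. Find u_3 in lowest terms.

g(−1) = 3, g(−2) = −22. u_2 = (−2) − (−22)·((−2) − (−1))/((−22) − 3) = −28/25.
g(−2) = −22, g(−28/25) = 1004388/390625. u_3 = (−28/25) − (1004388/390625)·((−28/25) − (−2))/((1004388/390625) − (−22)) = −528808/436279.

−528808/436279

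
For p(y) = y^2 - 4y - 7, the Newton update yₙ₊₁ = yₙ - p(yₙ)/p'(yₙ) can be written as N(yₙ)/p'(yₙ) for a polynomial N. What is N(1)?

p'(y) = 2y - 4.
N(y) = y·p'(y) - p(y) = y·(2y - 4) - (y^2 - 4y - 7) = y^2 + 7.
N(1) = 8.

8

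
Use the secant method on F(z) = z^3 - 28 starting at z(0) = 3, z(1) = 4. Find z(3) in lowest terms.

F(3) = -1, F(4) = 36. z(2) = 4 - 36·(4 - 3)/(36 - (-1)) = 112/37.
F(4) = 36, F(112/37) = -13356/50653. z(3) = (112/37) - (-13356/50653)·((112/37) - 4)/((-13356/50653) - 36) = 12901/4252.

12901/4252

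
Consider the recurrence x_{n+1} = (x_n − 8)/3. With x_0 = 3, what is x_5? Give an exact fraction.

−965/243

x_1 = (3 − 8)/3 = −5/3.
x_2 = ((−5/3) − 8)/3 = −29/9.
x_3 = ((−29/9) − 8)/3 = −101/27.
x_4 = ((−101/27) − 8)/3 = −317/81.
x_5 = ((−317/81) − 8)/3 = −965/243.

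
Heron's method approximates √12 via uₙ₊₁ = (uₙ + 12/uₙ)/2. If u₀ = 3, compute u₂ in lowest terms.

u₁ = (3 + 12/3)/2 = 7/2.
u₂ = (7/2 + 12/(7/2))/2 = 97/28.

97/28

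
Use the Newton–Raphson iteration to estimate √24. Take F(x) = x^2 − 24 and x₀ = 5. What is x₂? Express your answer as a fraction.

4801/980

F'(x) = 2x.
F(5) = 1, F'(5) = 10, so x₁ = 5 − 1/10 = 49/10.
F(49/10) = 1/100, F'(49/10) = 49/5, so x₂ = (49/10) − (1/100)/(49/5) = 4801/980.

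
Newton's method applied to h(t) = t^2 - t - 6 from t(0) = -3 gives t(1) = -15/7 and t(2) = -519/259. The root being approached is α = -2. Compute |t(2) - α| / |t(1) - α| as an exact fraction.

1/37

t(1) - α = -15/7 - (-2) = -15/7 + 2 = -1/7, so |t(1) - α| = 1/7.
t(2) - α = -519/259 - (-2) = -519/259 + 2 = -1/259, so |t(2) - α| = 1/259.
Ratio = (1/259) / (1/7) = 1/37.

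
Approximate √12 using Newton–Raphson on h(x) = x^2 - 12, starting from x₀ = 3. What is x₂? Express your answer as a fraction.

97/28

h'(x) = 2x.
h(3) = -3, h'(3) = 6, so x₁ = 3 - (-3)/6 = 7/2.
h(7/2) = 1/4, h'(7/2) = 7, so x₂ = (7/2) - (1/4)/7 = 97/28.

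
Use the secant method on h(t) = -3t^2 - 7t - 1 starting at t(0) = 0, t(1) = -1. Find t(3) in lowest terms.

-1/13

h(0) = -1, h(-1) = 3. t(2) = (-1) - 3·((-1) - 0)/(3 - (-1)) = -1/4.
h(-1) = 3, h(-1/4) = 9/16. t(3) = (-1/4) - (9/16)·((-1/4) - (-1))/((9/16) - 3) = -1/13.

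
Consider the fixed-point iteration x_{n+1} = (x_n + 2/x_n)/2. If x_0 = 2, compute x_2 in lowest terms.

x_1 = (2 + 2/2)/2 = 3/2.
x_2 = (3/2 + 2/(3/2))/2 = 17/12.

17/12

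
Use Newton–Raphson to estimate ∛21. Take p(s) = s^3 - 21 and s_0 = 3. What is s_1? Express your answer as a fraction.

p'(s) = 3s^2.
p(3) = 6, p'(3) = 27, so s_1 = 3 - 6/27 = 25/9.

25/9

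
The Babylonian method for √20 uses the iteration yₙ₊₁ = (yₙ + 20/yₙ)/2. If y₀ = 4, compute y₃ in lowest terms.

y₁ = (4 + 20/4)/2 = 9/2.
y₂ = (9/2 + 20/(9/2))/2 = 161/36.
y₃ = (161/36 + 20/(161/36))/2 = 51841/11592.

51841/11592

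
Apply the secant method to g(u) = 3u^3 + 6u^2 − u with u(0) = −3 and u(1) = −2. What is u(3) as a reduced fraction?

g(−3) = −24, g(−2) = 2. u(2) = (−2) − 2·((−2) − (−3))/(2 − (−24)) = −27/13.
g(−2) = 2, g(−27/13) = 2376/2197. u(3) = (−27/13) − (2376/2197)·((−27/13) − (−2))/((2376/2197) − 2) = −2187/1009.

−2187/1009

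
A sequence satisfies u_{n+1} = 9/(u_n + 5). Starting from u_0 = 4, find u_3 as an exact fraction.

u_1 = 9/(4 + 5) = 1.
u_2 = 9/(1 + 5) = 3/2.
u_3 = 9/(3/2 + 5) = 18/13.

18/13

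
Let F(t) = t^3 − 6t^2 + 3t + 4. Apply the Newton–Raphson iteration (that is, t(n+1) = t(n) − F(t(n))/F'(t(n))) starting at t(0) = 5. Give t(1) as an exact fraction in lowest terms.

16/3

F'(t) = 3t^2 − 12t + 3.
F(5) = −6, F'(5) = 18, so t(1) = 5 − (−6)/18 = 16/3.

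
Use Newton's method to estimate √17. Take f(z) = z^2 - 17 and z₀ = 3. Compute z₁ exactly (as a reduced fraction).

f'(z) = 2z.
f(3) = -8, f'(3) = 6, so z₁ = 3 - (-8)/6 = 13/3.

13/3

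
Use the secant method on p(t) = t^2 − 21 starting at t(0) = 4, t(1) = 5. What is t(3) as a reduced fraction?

p(4) = −5, p(5) = 4. t(2) = 5 − 4·(5 − 4)/(4 − (−5)) = 41/9.
p(5) = 4, p(41/9) = −20/81. t(3) = (41/9) − (−20/81)·((41/9) − 5)/((−20/81) − 4) = 197/43.

197/43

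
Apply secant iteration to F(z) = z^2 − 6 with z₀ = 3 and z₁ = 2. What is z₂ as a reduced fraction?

12/5

F(3) = 3, F(2) = −2. z₂ = 2 − (−2)·(2 − 3)/((−2) − 3) = 12/5.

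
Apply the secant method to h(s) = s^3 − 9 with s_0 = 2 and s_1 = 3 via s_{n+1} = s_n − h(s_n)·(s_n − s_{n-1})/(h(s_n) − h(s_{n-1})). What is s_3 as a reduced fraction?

h(2) = −1, h(3) = 18. s_2 = 3 − 18·(3 − 2)/(18 − (−1)) = 39/19.
h(3) = 18, h(39/19) = −2412/6859. s_3 = (39/19) − (−2412/6859)·((39/19) − 3)/((−2412/6859) − 18) = 1609/777.

1609/777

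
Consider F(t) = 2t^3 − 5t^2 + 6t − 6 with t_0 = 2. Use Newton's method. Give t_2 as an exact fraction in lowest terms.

F'(t) = 6t^2 − 10t + 6.
F(2) = 2, F'(2) = 10, so t_1 = 2 − 2/10 = 9/5.
F(9/5) = 33/125, F'(9/5) = 186/25, so t_2 = (9/5) − (33/125)/(186/25) = 547/310.

547/310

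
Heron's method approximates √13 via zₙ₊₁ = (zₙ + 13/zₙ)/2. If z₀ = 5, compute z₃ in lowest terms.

z₁ = (5 + 13/5)/2 = 19/5.
z₂ = (19/5 + 13/(19/5))/2 = 343/95.
z₃ = (343/95 + 13/(343/95))/2 = 117487/32585.

117487/32585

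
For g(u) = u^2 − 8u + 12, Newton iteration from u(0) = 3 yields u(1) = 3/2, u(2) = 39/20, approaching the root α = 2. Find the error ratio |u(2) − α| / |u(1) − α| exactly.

u(1) − α = 3/2 − 2 = −1/2, so |u(1) − α| = 1/2.
u(2) − α = 39/20 − 2 = −1/20, so |u(2) − α| = 1/20.
Ratio = (1/20) / (1/2) = 1/10.

1/10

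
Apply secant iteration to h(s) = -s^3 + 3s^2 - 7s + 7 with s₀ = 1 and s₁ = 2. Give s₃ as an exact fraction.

h(1) = 2, h(2) = -3. s₂ = 2 - (-3)·(2 - 1)/((-3) - 2) = 7/5.
h(2) = -3, h(7/5) = 42/125. s₃ = (7/5) - (42/125)·((7/5) - 2)/((42/125) - (-3)) = 203/139.

203/139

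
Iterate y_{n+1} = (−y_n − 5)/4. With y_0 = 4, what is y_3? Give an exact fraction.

y_1 = (−4 − 5)/4 = −9/4.
y_2 = (−(−9/4) − 5)/4 = −11/16.
y_3 = (−(−11/16) − 5)/4 = −69/64.

−69/64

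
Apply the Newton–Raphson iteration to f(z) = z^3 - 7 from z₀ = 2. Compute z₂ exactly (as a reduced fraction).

18215/9522

f'(z) = 3z^2.
f(2) = 1, f'(2) = 12, so z₁ = 2 - 1/12 = 23/12.
f(23/12) = 71/1728, f'(23/12) = 529/48, so z₂ = (23/12) - (71/1728)/(529/48) = 18215/9522.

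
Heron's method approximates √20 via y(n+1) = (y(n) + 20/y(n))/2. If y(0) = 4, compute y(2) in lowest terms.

161/36

y(1) = (4 + 20/4)/2 = 9/2.
y(2) = (9/2 + 20/(9/2))/2 = 161/36.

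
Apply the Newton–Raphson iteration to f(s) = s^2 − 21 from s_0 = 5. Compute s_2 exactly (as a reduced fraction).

527/115

f'(s) = 2s.
f(5) = 4, f'(5) = 10, so s_1 = 5 − 4/10 = 23/5.
f(23/5) = 4/25, f'(23/5) = 46/5, so s_2 = (23/5) − (4/25)/(46/5) = 527/115.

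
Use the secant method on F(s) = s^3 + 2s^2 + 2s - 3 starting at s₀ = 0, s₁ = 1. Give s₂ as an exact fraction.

F(0) = -3, F(1) = 2. s₂ = 1 - 2·(1 - 0)/(2 - (-3)) = 3/5.

3/5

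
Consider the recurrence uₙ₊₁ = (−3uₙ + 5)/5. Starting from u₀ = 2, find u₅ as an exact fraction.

1619/3125

u₁ = (−3·2 + 5)/5 = −1/5.
u₂ = (−3·(−1/5) + 5)/5 = 28/25.
u₃ = (−3·(28/25) + 5)/5 = 41/125.
u₄ = (−3·(41/125) + 5)/5 = 502/625.
u₅ = (−3·(502/625) + 5)/5 = 1619/3125.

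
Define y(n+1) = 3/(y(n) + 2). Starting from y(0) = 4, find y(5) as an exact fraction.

141/142

y(1) = 3/(4 + 2) = 1/2.
y(2) = 3/(1/2 + 2) = 6/5.
y(3) = 3/(6/5 + 2) = 15/16.
y(4) = 3/(15/16 + 2) = 48/47.
y(5) = 3/(48/47 + 2) = 141/142.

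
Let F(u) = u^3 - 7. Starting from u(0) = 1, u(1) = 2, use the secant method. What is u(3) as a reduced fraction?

1045/547

F(1) = -6, F(2) = 1. u(2) = 2 - 1·(2 - 1)/(1 - (-6)) = 13/7.
F(2) = 1, F(13/7) = -204/343. u(3) = (13/7) - (-204/343)·((13/7) - 2)/((-204/343) - 1) = 1045/547.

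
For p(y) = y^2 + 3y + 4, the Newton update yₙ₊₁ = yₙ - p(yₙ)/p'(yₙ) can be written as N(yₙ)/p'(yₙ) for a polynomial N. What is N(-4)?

12

p'(y) = 2y + 3.
N(y) = y·p'(y) - p(y) = y·(2y + 3) - (y^2 + 3y + 4) = y^2 - 4.
N(-4) = 12.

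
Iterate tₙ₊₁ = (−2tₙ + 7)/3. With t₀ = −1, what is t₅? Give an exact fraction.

139/81

t₁ = (−2·(−1) + 7)/3 = 3.
t₂ = (−2·3 + 7)/3 = 1/3.
t₃ = (−2·(1/3) + 7)/3 = 19/9.
t₄ = (−2·(19/9) + 7)/3 = 25/27.
t₅ = (−2·(25/27) + 7)/3 = 139/81.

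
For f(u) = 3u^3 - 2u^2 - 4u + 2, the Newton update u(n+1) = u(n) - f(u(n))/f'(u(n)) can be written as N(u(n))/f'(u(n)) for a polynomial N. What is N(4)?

f'(u) = 9u^2 - 4u - 4.
N(u) = u·f'(u) - f(u) = u·(9u^2 - 4u - 4) - (3u^3 - 2u^2 - 4u + 2) = 6u^3 - 2u^2 - 2.
N(4) = 350.

350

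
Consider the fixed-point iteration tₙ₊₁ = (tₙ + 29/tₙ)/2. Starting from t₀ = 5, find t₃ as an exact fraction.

t₁ = (5 + 29/5)/2 = 27/5.
t₂ = (27/5 + 29/(27/5))/2 = 727/135.
t₃ = (727/135 + 29/(727/135))/2 = 528527/98145.

528527/98145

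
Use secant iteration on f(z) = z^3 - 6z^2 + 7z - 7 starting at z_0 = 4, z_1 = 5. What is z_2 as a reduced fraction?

f(4) = -11, f(5) = 3. z_2 = 5 - 3·(5 - 4)/(3 - (-11)) = 67/14.

67/14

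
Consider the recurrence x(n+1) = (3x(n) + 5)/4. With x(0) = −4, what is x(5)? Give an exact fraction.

2933/1024

x(1) = (3·(−4) + 5)/4 = −7/4.
x(2) = (3·(−7/4) + 5)/4 = −1/16.
x(3) = (3·(−1/16) + 5)/4 = 77/64.
x(4) = (3·(77/64) + 5)/4 = 551/256.
x(5) = (3·(551/256) + 5)/4 = 2933/1024.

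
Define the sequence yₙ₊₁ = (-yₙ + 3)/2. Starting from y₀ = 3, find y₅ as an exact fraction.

15/16

y₁ = (-3 + 3)/2 = 0.
y₂ = (-0 + 3)/2 = 3/2.
y₃ = (-(3/2) + 3)/2 = 3/4.
y₄ = (-(3/4) + 3)/2 = 9/8.
y₅ = (-(9/8) + 3)/2 = 15/16.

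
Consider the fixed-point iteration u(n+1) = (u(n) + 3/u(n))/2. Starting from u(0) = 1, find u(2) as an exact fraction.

u(1) = (1 + 3/1)/2 = 2.
u(2) = (2 + 3/2)/2 = 7/4.

7/4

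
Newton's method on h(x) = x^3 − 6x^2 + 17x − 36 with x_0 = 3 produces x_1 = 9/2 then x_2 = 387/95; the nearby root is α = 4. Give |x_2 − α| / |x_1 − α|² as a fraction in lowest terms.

28/95

x_1 − α = 9/2 − 4 = 1/2, so |x_1 − α| = 1/2.
x_2 − α = 387/95 − 4 = 7/95, so |x_2 − α| = 7/95.
|x_1 − α|² = 1/4.
Ratio = (7/95) / (1/4) = 28/95.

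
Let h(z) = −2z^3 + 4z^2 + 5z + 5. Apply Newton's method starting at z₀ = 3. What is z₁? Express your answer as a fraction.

h'(z) = −6z^2 + 8z + 5.
h(3) = 2, h'(3) = −25, so z₁ = 3 − 2/(−25) = 77/25.

77/25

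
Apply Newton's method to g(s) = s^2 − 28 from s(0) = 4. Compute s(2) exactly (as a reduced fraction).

g'(s) = 2s.
g(4) = −12, g'(4) = 8, so s(1) = 4 − (−12)/8 = 11/2.
g(11/2) = 9/4, g'(11/2) = 11, so s(2) = (11/2) − (9/4)/11 = 233/44.

233/44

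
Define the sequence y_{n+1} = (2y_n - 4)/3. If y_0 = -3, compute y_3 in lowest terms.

-100/27

y_1 = (2·(-3) - 4)/3 = -10/3.
y_2 = (2·(-10/3) - 4)/3 = -32/9.
y_3 = (2·(-32/9) - 4)/3 = -100/27.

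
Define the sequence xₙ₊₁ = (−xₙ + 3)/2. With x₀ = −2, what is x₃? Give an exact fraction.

x₁ = (−(−2) + 3)/2 = 5/2.
x₂ = (−(5/2) + 3)/2 = 1/4.
x₃ = (−(1/4) + 3)/2 = 11/8.

11/8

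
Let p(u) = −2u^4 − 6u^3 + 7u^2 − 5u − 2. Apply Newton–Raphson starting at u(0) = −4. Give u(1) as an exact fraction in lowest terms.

−654/163

p'(u) = −8u^3 − 18u^2 + 14u − 5.
p(−4) = 2, p'(−4) = 163, so u(1) = (−4) − 2/163 = −654/163.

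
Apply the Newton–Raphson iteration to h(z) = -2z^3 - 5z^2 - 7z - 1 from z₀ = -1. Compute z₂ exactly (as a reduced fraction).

-1/7

h'(z) = -6z^2 - 10z - 7.
h(-1) = 3, h'(-1) = -3, so z₁ = (-1) - 3/(-3) = 0.
h(0) = -1, h'(0) = -7, so z₂ = 0 - (-1)/(-7) = -1/7.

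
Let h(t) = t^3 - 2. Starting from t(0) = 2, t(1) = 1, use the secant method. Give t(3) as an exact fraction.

h(2) = 6, h(1) = -1. t(2) = 1 - (-1)·(1 - 2)/((-1) - 6) = 8/7.
h(1) = -1, h(8/7) = -174/343. t(3) = (8/7) - (-174/343)·((8/7) - 1)/((-174/343) - (-1)) = 218/169.

218/169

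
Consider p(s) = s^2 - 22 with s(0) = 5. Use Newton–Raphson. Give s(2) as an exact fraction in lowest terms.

p'(s) = 2s.
p(5) = 3, p'(5) = 10, so s(1) = 5 - 3/10 = 47/10.
p(47/10) = 9/100, p'(47/10) = 47/5, so s(2) = (47/10) - (9/100)/(47/5) = 4409/940.

4409/940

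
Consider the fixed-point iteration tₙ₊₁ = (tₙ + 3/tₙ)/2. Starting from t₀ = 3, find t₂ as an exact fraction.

7/4

t₁ = (3 + 3/3)/2 = 2.
t₂ = (2 + 3/2)/2 = 7/4.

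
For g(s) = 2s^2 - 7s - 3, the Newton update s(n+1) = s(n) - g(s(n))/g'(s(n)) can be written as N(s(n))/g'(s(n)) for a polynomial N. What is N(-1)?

5

g'(s) = 4s - 7.
N(s) = s·g'(s) - g(s) = s·(4s - 7) - (2s^2 - 7s - 3) = 2s^2 + 3.
N(-1) = 5.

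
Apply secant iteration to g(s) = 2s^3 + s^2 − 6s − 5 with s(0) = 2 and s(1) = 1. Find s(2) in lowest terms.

19/11

g(2) = 3, g(1) = −8. s(2) = 1 − (−8)·(1 − 2)/((−8) − 3) = 19/11.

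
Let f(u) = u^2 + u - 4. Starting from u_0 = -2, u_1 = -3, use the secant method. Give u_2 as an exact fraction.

f(-2) = -2, f(-3) = 2. u_2 = (-3) - 2·((-3) - (-2))/(2 - (-2)) = -5/2.

-5/2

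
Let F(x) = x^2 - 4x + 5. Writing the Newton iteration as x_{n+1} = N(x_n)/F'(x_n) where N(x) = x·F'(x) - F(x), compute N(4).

11

F'(x) = 2x - 4.
N(x) = x·F'(x) - F(x) = x·(2x - 4) - (x^2 - 4x + 5) = x^2 - 5.
N(4) = 11.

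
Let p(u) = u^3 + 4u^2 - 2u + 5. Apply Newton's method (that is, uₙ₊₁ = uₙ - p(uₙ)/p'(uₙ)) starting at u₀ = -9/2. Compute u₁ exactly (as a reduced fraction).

-425/91

p'(u) = 3u^2 + 8u - 2.
p(-9/2) = 31/8, p'(-9/2) = 91/4, so u₁ = (-9/2) - (31/8)/(91/4) = -425/91.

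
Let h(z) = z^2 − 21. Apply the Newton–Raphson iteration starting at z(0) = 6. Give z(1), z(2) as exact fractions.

z(1) = 19/4, z(2) = 697/152

h'(z) = 2z.
h(6) = 15, h'(6) = 12, so z(1) = 6 − 15/12 = 19/4.
h(19/4) = 25/16, h'(19/4) = 19/2, so z(2) = (19/4) − (25/16)/(19/2) = 697/152.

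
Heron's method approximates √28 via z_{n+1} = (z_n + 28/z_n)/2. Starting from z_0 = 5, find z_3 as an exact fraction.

z_1 = (5 + 28/5)/2 = 53/10.
z_2 = (53/10 + 28/(53/10))/2 = 5609/1060.
z_3 = (5609/1060 + 28/(5609/1060))/2 = 62921681/11891080.

62921681/11891080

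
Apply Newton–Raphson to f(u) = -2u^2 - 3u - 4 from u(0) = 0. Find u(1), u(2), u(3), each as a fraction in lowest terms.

u(1) = -4/3, u(2) = 4/21, u(3) = -1732/1659

f'(u) = -4u - 3.
f(0) = -4, f'(0) = -3, so u(1) = 0 - (-4)/(-3) = -4/3.
f(-4/3) = -32/9, f'(-4/3) = 7/3, so u(2) = (-4/3) - (-32/9)/(7/3) = 4/21.
f(4/21) = -2048/441, f'(4/21) = -79/21, so u(3) = (4/21) - (-2048/441)/(-79/21) = -1732/1659.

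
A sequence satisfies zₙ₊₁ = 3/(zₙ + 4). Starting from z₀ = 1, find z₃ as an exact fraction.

69/107

z₁ = 3/(1 + 4) = 3/5.
z₂ = 3/(3/5 + 4) = 15/23.
z₃ = 3/(15/23 + 4) = 69/107.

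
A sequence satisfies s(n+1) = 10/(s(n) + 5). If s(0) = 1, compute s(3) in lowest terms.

s(1) = 10/(1 + 5) = 5/3.
s(2) = 10/(5/3 + 5) = 3/2.
s(3) = 10/(3/2 + 5) = 20/13.

20/13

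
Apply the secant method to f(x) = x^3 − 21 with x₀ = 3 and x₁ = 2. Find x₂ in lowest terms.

51/19

f(3) = 6, f(2) = −13. x₂ = 2 − (−13)·(2 − 3)/((−13) − 6) = 51/19.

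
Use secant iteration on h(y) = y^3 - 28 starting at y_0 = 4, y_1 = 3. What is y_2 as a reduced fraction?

112/37

h(4) = 36, h(3) = -1. y_2 = 3 - (-1)·(3 - 4)/((-1) - 36) = 112/37.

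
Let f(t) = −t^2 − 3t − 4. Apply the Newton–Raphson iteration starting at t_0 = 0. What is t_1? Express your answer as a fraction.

−4/3

f'(t) = −2t − 3.
f(0) = −4, f'(0) = −3, so t_1 = 0 − (−4)/(−3) = −4/3.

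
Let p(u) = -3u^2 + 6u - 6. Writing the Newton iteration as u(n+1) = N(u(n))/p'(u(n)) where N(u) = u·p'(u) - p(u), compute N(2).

p'(u) = -6u + 6.
N(u) = u·p'(u) - p(u) = u·(-6u + 6) - (-3u^2 + 6u - 6) = -3u^2 + 6.
N(2) = -6.

-6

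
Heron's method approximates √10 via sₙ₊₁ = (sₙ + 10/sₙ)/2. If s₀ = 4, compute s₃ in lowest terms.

216401/68432

s₁ = (4 + 10/4)/2 = 13/4.
s₂ = (13/4 + 10/(13/4))/2 = 329/104.
s₃ = (329/104 + 10/(329/104))/2 = 216401/68432.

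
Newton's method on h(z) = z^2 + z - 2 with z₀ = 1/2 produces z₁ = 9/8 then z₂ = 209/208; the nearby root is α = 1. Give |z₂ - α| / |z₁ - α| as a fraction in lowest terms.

z₁ - α = 9/8 - 1 = 1/8, so |z₁ - α| = 1/8.
z₂ - α = 209/208 - 1 = 1/208, so |z₂ - α| = 1/208.
Ratio = (1/208) / (1/8) = 1/26.

1/26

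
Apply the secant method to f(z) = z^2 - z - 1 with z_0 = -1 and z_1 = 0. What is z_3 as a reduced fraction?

f(-1) = 1, f(0) = -1. z_2 = 0 - (-1)·(0 - (-1))/((-1) - 1) = -1/2.
f(0) = -1, f(-1/2) = -1/4. z_3 = (-1/2) - (-1/4)·((-1/2) - 0)/((-1/4) - (-1)) = -2/3.

-2/3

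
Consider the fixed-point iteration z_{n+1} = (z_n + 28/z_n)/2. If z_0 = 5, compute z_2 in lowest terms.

z_1 = (5 + 28/5)/2 = 53/10.
z_2 = (53/10 + 28/(53/10))/2 = 5609/1060.

5609/1060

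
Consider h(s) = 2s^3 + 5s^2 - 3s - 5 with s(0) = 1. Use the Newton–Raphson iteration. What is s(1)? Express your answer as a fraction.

14/13

h'(s) = 6s^2 + 10s - 3.
h(1) = -1, h'(1) = 13, so s(1) = 1 - (-1)/13 = 14/13.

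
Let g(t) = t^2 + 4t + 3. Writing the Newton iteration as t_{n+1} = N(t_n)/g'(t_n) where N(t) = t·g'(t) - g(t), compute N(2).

1

g'(t) = 2t + 4.
N(t) = t·g'(t) - g(t) = t·(2t + 4) - (t^2 + 4t + 3) = t^2 - 3.
N(2) = 1.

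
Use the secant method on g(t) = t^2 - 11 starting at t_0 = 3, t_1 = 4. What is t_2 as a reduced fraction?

23/7

g(3) = -2, g(4) = 5. t_2 = 4 - 5·(4 - 3)/(5 - (-2)) = 23/7.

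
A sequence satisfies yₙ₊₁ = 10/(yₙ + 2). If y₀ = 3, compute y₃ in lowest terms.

y₁ = 10/(3 + 2) = 2.
y₂ = 10/(2 + 2) = 5/2.
y₃ = 10/(5/2 + 2) = 20/9.

20/9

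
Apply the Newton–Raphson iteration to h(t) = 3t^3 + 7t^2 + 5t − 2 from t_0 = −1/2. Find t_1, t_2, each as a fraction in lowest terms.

h'(t) = 9t^2 + 14t + 5.
h(−1/2) = −25/8, h'(−1/2) = 1/4, so t_1 = (−1/2) − (−25/8)/(1/4) = 12.
h(12) = 6250, h'(12) = 1469, so t_2 = 12 − 6250/1469 = 11378/1469.

t_1 = 12, t_2 = 11378/1469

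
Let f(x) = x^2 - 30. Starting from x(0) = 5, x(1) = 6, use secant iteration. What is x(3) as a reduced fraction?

115/21

f(5) = -5, f(6) = 6. x(2) = 6 - 6·(6 - 5)/(6 - (-5)) = 60/11.
f(6) = 6, f(60/11) = -30/121. x(3) = (60/11) - (-30/121)·((60/11) - 6)/((-30/121) - 6) = 115/21.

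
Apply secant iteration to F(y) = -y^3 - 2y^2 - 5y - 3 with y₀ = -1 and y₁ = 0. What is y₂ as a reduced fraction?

F(-1) = 1, F(0) = -3. y₂ = 0 - (-3)·(0 - (-1))/((-3) - 1) = -3/4.

-3/4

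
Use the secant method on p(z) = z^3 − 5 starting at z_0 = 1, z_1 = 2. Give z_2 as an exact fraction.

11/7

p(1) = −4, p(2) = 3. z_2 = 2 − 3·(2 − 1)/(3 − (−4)) = 11/7.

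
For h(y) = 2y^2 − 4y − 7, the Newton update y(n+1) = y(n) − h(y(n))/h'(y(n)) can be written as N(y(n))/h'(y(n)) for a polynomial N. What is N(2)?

15

h'(y) = 4y − 4.
N(y) = y·h'(y) − h(y) = y·(4y − 4) − (2y^2 − 4y − 7) = 2y^2 + 7.
N(2) = 15.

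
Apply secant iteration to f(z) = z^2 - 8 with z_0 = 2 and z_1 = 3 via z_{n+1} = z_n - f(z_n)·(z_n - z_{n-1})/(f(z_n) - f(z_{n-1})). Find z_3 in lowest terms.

82/29

f(2) = -4, f(3) = 1. z_2 = 3 - 1·(3 - 2)/(1 - (-4)) = 14/5.
f(3) = 1, f(14/5) = -4/25. z_3 = (14/5) - (-4/25)·((14/5) - 3)/((-4/25) - 1) = 82/29.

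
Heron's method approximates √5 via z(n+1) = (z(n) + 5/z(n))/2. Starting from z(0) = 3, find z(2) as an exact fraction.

47/21

z(1) = (3 + 5/3)/2 = 7/3.
z(2) = (7/3 + 5/(7/3))/2 = 47/21.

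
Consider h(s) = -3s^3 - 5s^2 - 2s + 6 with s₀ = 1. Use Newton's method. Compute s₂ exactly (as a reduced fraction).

12821/16457

h'(s) = -9s^2 - 10s - 2.
h(1) = -4, h'(1) = -21, so s₁ = 1 - (-4)/(-21) = 17/21.
h(17/21) = -1504/3087, h'(17/21) = -2351/147, so s₂ = (17/21) - (-1504/3087)/(-2351/147) = 12821/16457.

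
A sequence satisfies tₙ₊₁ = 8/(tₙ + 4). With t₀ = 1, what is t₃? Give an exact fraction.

t₁ = 8/(1 + 4) = 8/5.
t₂ = 8/(8/5 + 4) = 10/7.
t₃ = 8/(10/7 + 4) = 28/19.

28/19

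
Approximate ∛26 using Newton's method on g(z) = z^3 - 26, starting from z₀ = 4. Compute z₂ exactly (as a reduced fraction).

636245/213444

g'(z) = 3z^2.
g(4) = 38, g'(4) = 48, so z₁ = 4 - 38/48 = 77/24.
g(77/24) = 97109/13824, g'(77/24) = 5929/192, so z₂ = (77/24) - (97109/13824)/(5929/192) = 636245/213444.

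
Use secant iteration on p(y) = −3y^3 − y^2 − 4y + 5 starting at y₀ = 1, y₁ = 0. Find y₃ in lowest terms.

p(1) = −3, p(0) = 5. y₂ = 0 − 5·(0 − 1)/(5 − (−3)) = 5/8.
p(0) = 5, p(5/8) = 705/512. y₃ = (5/8) − (705/512)·((5/8) − 0)/((705/512) − 5) = 320/371.

320/371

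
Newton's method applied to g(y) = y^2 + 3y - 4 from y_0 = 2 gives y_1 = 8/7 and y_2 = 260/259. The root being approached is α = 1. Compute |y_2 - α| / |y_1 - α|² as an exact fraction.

7/37

y_1 - α = 8/7 - 1 = 1/7, so |y_1 - α| = 1/7.
y_2 - α = 260/259 - 1 = 1/259, so |y_2 - α| = 1/259.
|y_1 - α|² = 1/49.
Ratio = (1/259) / (1/49) = 7/37.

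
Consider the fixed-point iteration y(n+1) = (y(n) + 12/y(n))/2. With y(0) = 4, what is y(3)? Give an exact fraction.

18817/5432

y(1) = (4 + 12/4)/2 = 7/2.
y(2) = (7/2 + 12/(7/2))/2 = 97/28.
y(3) = (97/28 + 12/(97/28))/2 = 18817/5432.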